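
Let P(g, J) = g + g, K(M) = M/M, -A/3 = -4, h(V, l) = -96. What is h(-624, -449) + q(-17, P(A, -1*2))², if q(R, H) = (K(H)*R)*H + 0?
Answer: 166368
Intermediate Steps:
A = 12 (A = -3*(-4) = 12)
K(M) = 1
P(g, J) = 2*g
q(R, H) = H*R (q(R, H) = (1*R)*H + 0 = R*H + 0 = H*R + 0 = H*R)
h(-624, -449) + q(-17, P(A, -1*2))² = -96 + ((2*12)*(-17))² = -96 + (24*(-17))² = -96 + (-408)² = -96 + 166464 = 166368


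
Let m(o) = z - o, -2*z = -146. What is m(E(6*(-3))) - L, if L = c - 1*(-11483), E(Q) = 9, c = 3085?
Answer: -14504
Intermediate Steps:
z = 73 (z = -½*(-146) = 73)
m(o) = 73 - o
L = 14568 (L = 3085 - 1*(-11483) = 3085 + 11483 = 14568)
m(E(6*(-3))) - L = (73 - 1*9) - 1*14568 = (73 - 9) - 14568 = 64 - 14568 = -14504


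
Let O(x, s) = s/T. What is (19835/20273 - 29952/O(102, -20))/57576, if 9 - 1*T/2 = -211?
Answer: 13358791547/1167238248 ≈ 11.445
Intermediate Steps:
T = 440 (T = 18 - 2*(-211) = 18 + 422 = 440)
O(x, s) = s/440
(19835/20273 - 29952/O(102, -20))/57576 = (19835/20273 - 29952/((1/440)*(-20)))/57576 = (19835*(1/20273) - 29952/(-1/22))*(1/57576) = (19835/20273 - 29952*(-22))*(1/57576) = (19835/20273 + 658944)*(1/57576) = (13358791547/20273)*(1/57576) = 13358791547/1167238248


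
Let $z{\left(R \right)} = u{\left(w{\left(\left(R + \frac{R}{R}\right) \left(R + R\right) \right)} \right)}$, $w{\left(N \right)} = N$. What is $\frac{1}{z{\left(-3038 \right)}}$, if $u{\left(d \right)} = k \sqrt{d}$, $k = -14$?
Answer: $- \frac{\sqrt{94147}}{18452812} \approx -1.6628 \cdot 10^{-5}$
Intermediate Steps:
$u{\left(d \right)} = - 14 \sqrt{d}$
$z{\left(R \right)} = - 14 \sqrt{2} \sqrt{R \left(1 + R\right)}$ ($z{\left(R \right)} = - 14 \sqrt{\left(R + \frac{R}{R}\right) \left(R + R\right)} = - 14 \sqrt{\left(R + 1\right) 2 R} = - 14 \sqrt{\left(1 + R\right) 2 R} = - 14 \sqrt{2 R \left(1 + R\right)} = - 14 \sqrt{2} \sqrt{R \left(1 + R\right)}$)
$\frac{1}{z{\left(-3038 \right)}} = \frac{1}{\left(-14\right) \sqrt{2} \sqrt{- 3038 \left(1 - 3038\right)}} = \frac{1}{\left(-14\right) \sqrt{2} \sqrt{\left(-3038\right) \left(-3037\right)}} = \frac{1}{\left(-14\right) \sqrt{2} \sqrt{9226406}} = \frac{1}{\left(-14\right) \sqrt{2} \cdot 7 \sqrt{188294}} = \frac{1}{\left(-196\right) \sqrt{94147}} = - \frac{\sqrt{94147}}{18452812}$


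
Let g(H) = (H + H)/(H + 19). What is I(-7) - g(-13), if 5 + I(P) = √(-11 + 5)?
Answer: -⅔ + I*√6 ≈ -0.66667 + 2.4495*I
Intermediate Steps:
g(H) = 2*H/(19 + H) (g(H) = (2*H)/(19 + H) = 2*H/(19 + H))
I(P) = -5 + I*√6 (I(P) = -5 + √(-11 + 5) = -5 + √(-6) = -5 + I*√6)
I(-7) - g(-13) = (-5 + I*√6) - 2*(-13)/(19 - 13) = (-5 + I*√6) - 2*(-13)/6 = (-5 + I*√6) - 1*(-13/3) = (-5 + I*√6) + 13/3 = -⅔ + I*√6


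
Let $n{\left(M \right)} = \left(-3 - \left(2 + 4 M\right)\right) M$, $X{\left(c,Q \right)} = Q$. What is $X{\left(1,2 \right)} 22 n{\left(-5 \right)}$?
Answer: $-3300$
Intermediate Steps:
$n{\left(M \right)} = M \left(-5 - 4 M\right)$ ($n{\left(M \right)} = \left(-5 - 4 M\right) M = M \left(-5 - 4 M\right)$)
$X{\left(1,2 \right)} 22 n{\left(-5 \right)} = 2 \cdot 22 \left(\left(-1\right) \left(-5\right) \left(5 + 4 \left(-5\right)\right)\right) = 44 \left(\left(-1\right) \left(-5\right) \left(5 - 20\right)\right) = 44 \left(\left(-1\right) \left(-5\right) \left(-15\right)\right) = 44 \left(-75\right) = -3300$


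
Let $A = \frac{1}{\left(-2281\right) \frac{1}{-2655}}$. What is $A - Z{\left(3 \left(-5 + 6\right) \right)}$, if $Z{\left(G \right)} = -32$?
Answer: $\frac{75647}{2281} \approx 33.164$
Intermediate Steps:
$A = \frac{2655}{2281}$ ($A = \frac{1}{\left(-2281\right) \left(- \frac{1}{2655}\right)} = \frac{1}{\frac{2281}{2655}} = \frac{2655}{2281} \approx 1.164$)
$A - Z{\left(3 \left(-5 + 6\right) \right)} = \frac{2655}{2281} - -32 = \frac{2655}{2281} + 32 = \frac{75647}{2281}$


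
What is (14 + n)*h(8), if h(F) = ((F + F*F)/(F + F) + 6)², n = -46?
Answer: -3528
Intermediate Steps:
h(F) = (6 + (F + F²)/(2*F))² (h(F) = ((F + F²)/((2*F)) + 6)² = ((F + F²)*(1/(2*F)) + 6)² = ((F + F²)/(2*F) + 6)² = (6 + (F + F²)/(2*F))²)
(14 + n)*h(8) = (14 - 46)*((13 + 8)²/4) = -8*21² = -8*441 = -32*441/4 = -3528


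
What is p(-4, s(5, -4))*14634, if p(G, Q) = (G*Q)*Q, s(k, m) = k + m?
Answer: -58536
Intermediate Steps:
p(G, Q) = G*Q**2
p(-4, s(5, -4))*14634 = -4*(5 - 4)**2*14634 = -4*1**2*14634 = -4*1*14634 = -4*14634 = -58536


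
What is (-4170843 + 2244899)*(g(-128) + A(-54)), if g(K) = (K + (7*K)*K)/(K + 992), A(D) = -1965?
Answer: 95286079400/27 ≈ 3.5291e+9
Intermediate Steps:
g(K) = (K + 7*K²)/(992 + K)
(-4170843 + 2244899)*(g(-128) + A(-54)) = (-4170843 + 2244899)*(-128*(1 + 7*(-128))/(992 - 128) - 1965) = -1925944*(-128*(1 - 896)/864 - 1965) = -1925944*(-128*1/864*(-895) - 1965) = -1925944*(3580/27 - 1965) = -1925944*(-49475/27) = 95286079400/27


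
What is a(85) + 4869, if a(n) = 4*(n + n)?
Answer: 5549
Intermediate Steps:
a(n) = 8*n (a(n) = 4*(2*n) = 8*n)
a(85) + 4869 = 8*85 + 4869 = 680 + 4869 = 5549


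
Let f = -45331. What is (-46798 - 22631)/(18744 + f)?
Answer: 69429/26587 ≈ 2.6114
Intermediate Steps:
(-46798 - 22631)/(18744 + f) = (-46798 - 22631)/(18744 - 45331) = -69429/(-26587) = -69429*(-1/26587) = 69429/26587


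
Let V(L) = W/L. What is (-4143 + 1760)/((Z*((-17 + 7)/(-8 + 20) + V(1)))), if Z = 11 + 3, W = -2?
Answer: 7149/119 ≈ 60.076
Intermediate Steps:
Z = 14
V(L) = -2/L
(-4143 + 1760)/((Z*((-17 + 7)/(-8 + 20) + V(1)))) = (-4143 + 1760)/((14*((-17 + 7)/(-8 + 20) - 2/1))) = -2383*1/(14*(-10/12 - 2*1)) = -2383*1/(14*(-10*1/12 - 2)) = -2383*1/(14*(-5/6 - 2)) = -2383/(14*(-17/6)) = -2383/(-119/3) = -2383*(-3/119) = 7149/119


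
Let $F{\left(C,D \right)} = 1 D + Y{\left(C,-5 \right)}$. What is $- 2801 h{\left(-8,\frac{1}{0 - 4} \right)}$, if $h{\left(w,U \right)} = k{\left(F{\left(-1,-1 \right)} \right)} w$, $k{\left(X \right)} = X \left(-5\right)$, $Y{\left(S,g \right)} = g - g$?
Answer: $112040$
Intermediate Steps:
$Y{\left(S,g \right)} = 0$
$F{\left(C,D \right)} = D$ ($F{\left(C,D \right)} = 1 D + 0 = D + 0 = D$)
$k{\left(X \right)} = - 5 X$
$h{\left(w,U \right)} = 5 w$ ($h{\left(w,U \right)} = \left(-5\right) \left(-1\right) w = 5 w$)
$- 2801 h{\left(-8,\frac{1}{0 - 4} \right)} = - 2801 \cdot 5 \left(-8\right) = \left(-2801\right) \left(-40\right) = 112040$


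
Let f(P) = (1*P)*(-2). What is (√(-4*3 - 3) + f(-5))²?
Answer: (10 + I*√15)² ≈ 85.0 + 77.46*I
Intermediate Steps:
f(P) = -2*P (f(P) = P*(-2) = -2*P)
(√(-4*3 - 3) + f(-5))² = (√(-4*3 - 3) - 2*(-5))² = (√(-12 - 3) + 10)² = (√(-15) + 10)² = (I*√15 + 10)² = (10 + I*√15)²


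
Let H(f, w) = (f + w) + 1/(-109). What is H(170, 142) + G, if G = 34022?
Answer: 3742405/109 ≈ 34334.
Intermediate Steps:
H(f, w) = -1/109 + f + w (H(f, w) = (f + w) - 1/109 = -1/109 + f + w)
H(170, 142) + G = (-1/109 + 170 + 142) + 34022 = 34007/109 + 34022 = 3742405/109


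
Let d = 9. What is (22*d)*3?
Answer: 594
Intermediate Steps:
(22*d)*3 = (22*9)*3 = 198*3 = 594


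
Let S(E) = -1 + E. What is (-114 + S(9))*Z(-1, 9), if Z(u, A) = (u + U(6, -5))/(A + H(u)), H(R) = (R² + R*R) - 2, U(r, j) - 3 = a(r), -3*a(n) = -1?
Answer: -742/27 ≈ -27.481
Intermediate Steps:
a(n) = ⅓ (a(n) = -⅓*(-1) = ⅓)
U(r, j) = 10/3 (U(r, j) = 3 + ⅓ = 10/3)
H(R) = -2 + 2*R² (H(R) = (R² + R²) - 2 = 2*R² - 2 = -2 + 2*R²)
Z(u, A) = (10/3 + u)/(-2 + A + 2*u²) (Z(u, A) = (u + 10/3)/(A + (-2 + 2*u²)) = (10/3 + u)/(-2 + A + 2*u²))
(-114 + S(9))*Z(-1, 9) = (-114 + (-1 + 9))*((10/3 - 1)/(-2 + 9 + 2*(-1)²)) = (-114 + 8)*((7/3)/(-2 + 9 + 2*1)) = -106*7/((-2 + 9 + 2)*3) = -106*7/(9*3) = -106*7/27 = -742/27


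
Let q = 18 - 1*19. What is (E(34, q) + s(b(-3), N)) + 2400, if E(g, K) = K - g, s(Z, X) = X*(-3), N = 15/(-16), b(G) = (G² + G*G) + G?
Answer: 37885/16 ≈ 2367.8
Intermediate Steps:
b(G) = G + 2*G² (b(G) = (G² + G²) + G = 2*G² + G = G + 2*G²)
q = -1 (q = 18 - 19 = -1)
N = -15/16 (N = 15*(-1/16) = -15/16 ≈ -0.93750)
s(Z, X) = -3*X
(E(34, q) + s(b(-3), N)) + 2400 = ((-1 - 1*34) - 3*(-15/16)) + 2400 = ((-1 - 34) + 45/16) + 2400 = (-35 + 45/16) + 2400 = -515/16 + 2400 = 37885/16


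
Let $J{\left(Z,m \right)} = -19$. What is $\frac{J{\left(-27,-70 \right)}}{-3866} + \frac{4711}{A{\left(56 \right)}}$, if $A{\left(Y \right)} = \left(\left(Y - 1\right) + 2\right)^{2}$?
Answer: $\frac{18274457}{12560634} \approx 1.4549$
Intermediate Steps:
$A{\left(Y \right)} = \left(1 + Y\right)^{2}$ ($A{\left(Y \right)} = \left(\left(-1 + Y\right) + 2\right)^{2} = \left(1 + Y\right)^{2}$)
$\frac{J{\left(-27,-70 \right)}}{-3866} + \frac{4711}{A{\left(56 \right)}} = - \frac{19}{-3866} + \frac{4711}{\left(1 + 56\right)^{2}} = \left(-19\right) \left(- \frac{1}{3866}\right) + \frac{4711}{57^{2}} = \frac{19}{3866} + \frac{4711}{3249} = \frac{18274457}{12560634}$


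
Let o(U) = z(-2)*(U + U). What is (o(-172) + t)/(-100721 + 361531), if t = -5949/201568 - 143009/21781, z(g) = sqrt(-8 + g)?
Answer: -28955613281/1145047863692480 - 172*I*sqrt(10)/130405 ≈ -2.5288e-5 - 0.0041709*I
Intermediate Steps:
o(U) = 2*I*U*sqrt(10) (o(U) = sqrt(-8 - 2)*(U + U) = sqrt(-10)*(2*U) = (I*sqrt(10))*(2*U) = 2*I*U*sqrt(10))
t = -28955613281/4390352608 (t = -5949*1/201568 - 143009*1/21781 = -5949/201568 - 143009/21781 = -28955613281/4390352608 ≈ -6.5953)
(o(-172) + t)/(-100721 + 361531) = (2*I*(-172)*sqrt(10) - 28955613281/4390352608)/(-100721 + 361531) = (-344*I*sqrt(10) - 28955613281/4390352608)/260810 = (-28955613281/4390352608 - 344*I*sqrt(10))*(1/260810) = -28955613281/1145047863692480 - 172*I*sqrt(10)/130405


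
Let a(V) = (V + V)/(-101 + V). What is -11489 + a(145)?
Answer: -252613/22 ≈ -11482.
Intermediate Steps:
a(V) = 2*V/(-101 + V) (a(V) = (2*V)/(-101 + V) = 2*V/(-101 + V))
-11489 + a(145) = -11489 + 2*145/(-101 + 145) = -11489 + 2*145/44 = -11489 + 2*145*(1/44) = -11489 + 145/22 = -252613/22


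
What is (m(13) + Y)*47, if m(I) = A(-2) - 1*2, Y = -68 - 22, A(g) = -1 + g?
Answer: -4465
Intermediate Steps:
Y = -90
m(I) = -5 (m(I) = (-1 - 2) - 1*2 = -3 - 2 = -5)
(m(13) + Y)*47 = (-5 - 90)*47 = -95*47 = -4465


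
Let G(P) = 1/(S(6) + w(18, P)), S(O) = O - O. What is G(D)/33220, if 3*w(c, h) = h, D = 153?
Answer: 1/1694220 ≈ 5.9024e-7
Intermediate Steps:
S(O) = 0
w(c, h) = h/3
G(P) = 3/P (G(P) = 1/(0 + P/3) = 1/(P/3) = 3/P)
G(D)/33220 = (3/153)/33220 = (3*(1/153))*(1/33220) = (1/51)*(1/33220) = 1/1694220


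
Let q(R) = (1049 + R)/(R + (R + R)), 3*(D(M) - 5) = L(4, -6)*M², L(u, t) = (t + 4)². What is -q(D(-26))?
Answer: -5866/8157 ≈ -0.71914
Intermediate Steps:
L(u, t) = (4 + t)²
D(M) = 5 + 4*M²/3 (D(M) = 5 + ((4 - 6)²*M²)/3 = 5 + ((-2)²*M²)/3 = 5 + (4*M²)/3 = 5 + 4*M²/3)
q(R) = (1049 + R)/(3*R) (q(R) = (1049 + R)/(R + 2*R) = (1049 + R)/((3*R)) = (1049 + R)*(1/(3*R)) = (1049 + R)/(3*R))
-q(D(-26)) = -(1049 + (5 + (4/3)*(-26)²))/(3*(5 + (4/3)*(-26)²)) = -(1049 + (5 + (4/3)*676))/(3*(5 + (4/3)*676)) = -(1049 + (5 + 2704/3))/(3*(5 + 2704/3)) = -(1049 + 2719/3)/(3*2719/3) = -3*5866/(3*2719*3) = -1*5866/8157 = -5866/8157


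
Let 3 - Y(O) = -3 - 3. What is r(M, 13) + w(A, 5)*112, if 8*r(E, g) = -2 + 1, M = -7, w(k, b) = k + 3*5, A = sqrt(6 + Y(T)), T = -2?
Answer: 13439/8 + 112*sqrt(15) ≈ 2113.6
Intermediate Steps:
Y(O) = 9 (Y(O) = 3 - (-3 - 3) = 3 - 1*(-6) = 3 + 6 = 9)
A = sqrt(15) (A = sqrt(6 + 9) = sqrt(15) ≈ 3.8730)
w(k, b) = 15 + k (w(k, b) = k + 15 = 15 + k)
r(E, g) = -1/8 (r(E, g) = (-2 + 1)/8 = (1/8)*(-1) = -1/8)
r(M, 13) + w(A, 5)*112 = -1/8 + (15 + sqrt(15))*112 = -1/8 + (1680 + 112*sqrt(15)) = 13439/8 + 112*sqrt(15)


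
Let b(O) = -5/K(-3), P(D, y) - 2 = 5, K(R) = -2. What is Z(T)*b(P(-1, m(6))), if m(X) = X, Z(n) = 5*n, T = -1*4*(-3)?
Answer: 150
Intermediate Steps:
T = 12 (T = -4*(-3) = 12)
P(D, y) = 7 (P(D, y) = 2 + 5 = 7)
b(O) = 5/2 (b(O) = -5/(-2) = -5*(-½) = 5/2)
Z(T)*b(P(-1, m(6))) = (5*12)*(5/2) = 60*(5/2) = 150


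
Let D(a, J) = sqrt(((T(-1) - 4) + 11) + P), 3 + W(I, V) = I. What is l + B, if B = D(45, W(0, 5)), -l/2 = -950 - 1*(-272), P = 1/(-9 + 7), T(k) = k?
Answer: 1356 + sqrt(22)/2 ≈ 1358.3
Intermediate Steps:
W(I, V) = -3 + I
P = -1/2 (P = 1/(-2) = -1/2 ≈ -0.50000)
D(a, J) = sqrt(22)/2 (D(a, J) = sqrt(((-1 - 4) + 11) - 1/2) = sqrt((-5 + 11) - 1/2) = sqrt(6 - 1/2) = sqrt(11/2) = sqrt(22)/2)
l = 1356 (l = -2*(-950 - 1*(-272)) = -2*(-950 + 272) = -2*(-678) = 1356)
B = sqrt(22)/2 ≈ 2.3452
l + B = 1356 + sqrt(22)/2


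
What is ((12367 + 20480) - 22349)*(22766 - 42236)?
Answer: -204396060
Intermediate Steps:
((12367 + 20480) - 22349)*(22766 - 42236) = (32847 - 22349)*(-19470) = 10498*(-19470) = -204396060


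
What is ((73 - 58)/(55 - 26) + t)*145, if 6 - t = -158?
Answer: 23855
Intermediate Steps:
t = 164 (t = 6 - 1*(-158) = 6 + 158 = 164)
((73 - 58)/(55 - 26) + t)*145 = ((73 - 58)/(55 - 26) + 164)*145 = (15/29 + 164)*145 = (4771/29)*145 = 23855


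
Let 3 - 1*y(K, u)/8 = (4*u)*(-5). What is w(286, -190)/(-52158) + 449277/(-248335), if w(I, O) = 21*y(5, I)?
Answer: -43699758701/2158776155 ≈ -20.243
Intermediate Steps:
y(K, u) = 24 + 160*u (y(K, u) = 24 - 8*4*u*(-5) = 24 - (-160)*u = 24 + 160*u)
w(I, O) = 504 + 3360*I (w(I, O) = 21*(24 + 160*I) = 504 + 3360*I)
w(286, -190)/(-52158) + 449277/(-248335) = (504 + 3360*286)/(-52158) + 449277/(-248335) = (504 + 960960)*(-1/52158) + 449277*(-1/248335) = 961464*(-1/52158) - 449277/248335 = -160244/8693 - 449277/248335 = -43699758701/2158776155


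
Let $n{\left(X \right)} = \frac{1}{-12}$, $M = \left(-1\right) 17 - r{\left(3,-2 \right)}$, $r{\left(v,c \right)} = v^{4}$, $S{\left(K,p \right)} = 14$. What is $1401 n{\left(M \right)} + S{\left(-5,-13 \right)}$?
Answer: $- \frac{411}{4} \approx -102.75$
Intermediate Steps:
$M = -98$ ($M = \left(-1\right) 17 - 3^{4} = -17 - 81 = -98$)
$n{\left(X \right)} = - \frac{1}{12}$
$1401 n{\left(M \right)} + S{\left(-5,-13 \right)} = 1401 \left(- \frac{1}{12}\right) + 14 = - \frac{467}{4} + 14 = - \frac{411}{4}$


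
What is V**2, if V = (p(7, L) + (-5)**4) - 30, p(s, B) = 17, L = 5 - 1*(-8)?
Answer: 374544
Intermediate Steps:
L = 13 (L = 5 + 8 = 13)
V = 612 (V = (17 + (-5)**4) - 30 = (17 + 625) - 30 = 642 - 30 = 612)
V**2 = 612**2 = 374544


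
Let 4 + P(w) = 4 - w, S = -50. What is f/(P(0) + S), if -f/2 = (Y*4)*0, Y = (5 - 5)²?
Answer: 0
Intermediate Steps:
P(w) = -w (P(w) = -4 + (4 - w) = -w)
Y = 0 (Y = 0² = 0)
f = 0 (f = -2*0*4*0 = -0*0 = -2*0 = 0)
f/(P(0) + S) = 0/(-1*0 - 50) = 0/(0 - 50) = 0/(-50) = -1/50*0 = 0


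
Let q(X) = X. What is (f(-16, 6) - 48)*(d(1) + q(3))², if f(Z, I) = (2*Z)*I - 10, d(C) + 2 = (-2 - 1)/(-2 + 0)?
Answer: -3125/2 ≈ -1562.5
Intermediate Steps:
d(C) = -½ (d(C) = -2 + (-2 - 1)/(-2 + 0) = -2 - 3/(-2) = -2 - 3*(-½) = -2 + 3/2 = -½)
f(Z, I) = -10 + 2*I*Z (f(Z, I) = 2*I*Z - 10 = -10 + 2*I*Z)
(f(-16, 6) - 48)*(d(1) + q(3))² = ((-10 + 2*6*(-16)) - 48)*(-½ + 3)² = ((-10 - 192) - 48)*(5/2)² = (-202 - 48)*(25/4) = -250*25/4 = -3125/2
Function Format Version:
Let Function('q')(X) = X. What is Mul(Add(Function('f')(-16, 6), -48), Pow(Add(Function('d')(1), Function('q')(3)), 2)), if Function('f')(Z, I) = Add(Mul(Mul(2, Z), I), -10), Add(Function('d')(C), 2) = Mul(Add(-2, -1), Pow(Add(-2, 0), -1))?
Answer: Rational(-3125, 2) ≈ -1562.5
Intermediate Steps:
Function('d')(C) = Rational(-1, 2) (Function('d')(C) = Add(-2, Mul(Add(-2, -1), Pow(Add(-2, 0), -1))) = Add(-2, Mul(-3, Pow(-2, -1))) = Add(-2, Mul(-3, Rational(-1, 2))) = Add(-2, Rational(3, 2)) = Rational(-1, 2))
Function('f')(Z, I) = Add(-10, Mul(2, I, Z)) (Function('f')(Z, I) = Add(Mul(2, I, Z), -10) = Add(-10, Mul(2, I, Z)))
Mul(Add(Function('f')(-16, 6), -48), Pow(Add(Function('d')(1), Function('q')(3)), 2)) = Mul(Add(Add(-10, Mul(2, 6, -16)), -48), Pow(Add(Rational(-1, 2), 3), 2)) = Mul(Add(Add(-10, -192), -48), Pow(Rational(5, 2), 2)) = Mul(Add(-202, -48), Rational(25, 4)) = Mul(-250, Rational(25, 4)) = Rational(-3125, 2)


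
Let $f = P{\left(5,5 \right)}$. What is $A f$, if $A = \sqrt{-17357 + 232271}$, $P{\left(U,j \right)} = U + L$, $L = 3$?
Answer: $56 \sqrt{4386} \approx 3708.7$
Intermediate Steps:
$P{\left(U,j \right)} = 3 + U$ ($P{\left(U,j \right)} = U + 3 = 3 + U$)
$f = 8$ ($f = 3 + 5 = 8$)
$A = 7 \sqrt{4386}$ ($A = \sqrt{214914} = 7 \sqrt{4386} \approx 463.59$)
$A f = 7 \sqrt{4386} \cdot 8 = 56 \sqrt{4386}$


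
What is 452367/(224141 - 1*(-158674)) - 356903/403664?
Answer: 5108494527/17169848240 ≈ 0.29753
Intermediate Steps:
452367/(224141 - 1*(-158674)) - 356903/403664 = 452367/(224141 + 158674) - 356903*1/403664 = 452367/382815 - 356903/403664 = 452367*(1/382815) - 356903/403664 = 50263/42535 - 356903/403664 = 5108494527/17169848240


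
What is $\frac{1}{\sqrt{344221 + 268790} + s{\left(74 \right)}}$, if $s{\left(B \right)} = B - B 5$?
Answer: $\frac{296}{525395} + \frac{\sqrt{613011}}{525395} \approx 0.0020536$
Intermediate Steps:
$s{\left(B \right)} = - 4 B$ ($s{\left(B \right)} = B - 5 B = - 4 B$)
$\frac{1}{\sqrt{344221 + 268790} + s{\left(74 \right)}} = \frac{1}{\sqrt{344221 + 268790} - 296} = \frac{1}{\sqrt{613011} - 296} = \frac{1}{-296 + \sqrt{613011}}$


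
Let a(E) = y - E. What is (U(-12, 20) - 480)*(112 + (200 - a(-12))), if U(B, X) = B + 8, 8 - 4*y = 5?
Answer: -144837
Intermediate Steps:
y = 3/4 (y = 2 - 1/4*5 = 2 - 5/4 = 3/4 ≈ 0.75000)
U(B, X) = 8 + B
a(E) = 3/4 - E
(U(-12, 20) - 480)*(112 + (200 - a(-12))) = ((8 - 12) - 480)*(112 + (200 - (3/4 - 1*(-12)))) = (-4 - 480)*(112 + (200 - (3/4 + 12))) = -484*(112 + (200 - 1*51/4)) = -484*(112 + (200 - 51/4)) = -484*(112 + 749/4) = -484*1197/4 = -144837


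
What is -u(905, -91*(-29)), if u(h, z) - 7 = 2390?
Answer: -2397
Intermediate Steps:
u(h, z) = 2397 (u(h, z) = 7 + 2390 = 2397)
-u(905, -91*(-29)) = -1*2397 = -2397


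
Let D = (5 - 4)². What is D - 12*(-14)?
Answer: 169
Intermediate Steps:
D = 1 (D = 1² = 1)
D - 12*(-14) = 1 - 12*(-14) = 1 + 168 = 169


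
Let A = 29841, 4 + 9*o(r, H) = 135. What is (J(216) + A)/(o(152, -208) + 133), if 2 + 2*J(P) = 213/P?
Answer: 4297031/21248 ≈ 202.23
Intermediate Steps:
J(P) = -1 + 213/(2*P) (J(P) = -1 + (213/P)/2 = -1 + 213/(2*P))
o(r, H) = 131/9 (o(r, H) = -4/9 + (1/9)*135 = -4/9 + 15 = 131/9)
(J(216) + A)/(o(152, -208) + 133) = ((213/2 - 1*216)/216 + 29841)/(131/9 + 133) = ((213/2 - 216)/216 + 29841)/(1328/9) = ((1/216)*(-219/2) + 29841)*(9/1328) = (-73/144 + 29841)*(9/1328) = (4297031/144)*(9/1328) = 4297031/21248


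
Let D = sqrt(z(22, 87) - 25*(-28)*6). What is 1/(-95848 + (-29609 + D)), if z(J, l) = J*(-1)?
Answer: -125457/15739454671 - sqrt(4178)/15739454671 ≈ -7.9750e-6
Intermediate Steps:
z(J, l) = -J
D = sqrt(4178) (D = sqrt(-1*22 - 25*(-28)*6) = sqrt(-22 + 700*6) = sqrt(-22 + 4200) = sqrt(4178) ≈ 64.637)
1/(-95848 + (-29609 + D)) = 1/(-95848 + (-29609 + sqrt(4178))) = 1/(-125457 + sqrt(4178))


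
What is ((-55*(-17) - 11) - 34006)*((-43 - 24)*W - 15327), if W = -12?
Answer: 480449886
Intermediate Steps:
((-55*(-17) - 11) - 34006)*((-43 - 24)*W - 15327) = ((-55*(-17) - 11) - 34006)*((-43 - 24)*(-12) - 15327) = ((935 - 11) - 34006)*(-67*(-12) - 15327) = (924 - 34006)*(804 - 15327) = -33082*(-14523) = 480449886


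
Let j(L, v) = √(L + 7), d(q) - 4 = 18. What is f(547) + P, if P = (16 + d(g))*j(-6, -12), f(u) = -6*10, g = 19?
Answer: -22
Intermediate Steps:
d(q) = 22 (d(q) = 4 + 18 = 22)
j(L, v) = √(7 + L)
f(u) = -60
P = 38 (P = (16 + 22)*√(7 - 6) = 38*√1 = 38*1 = 38)
f(547) + P = -60 + 38 = -22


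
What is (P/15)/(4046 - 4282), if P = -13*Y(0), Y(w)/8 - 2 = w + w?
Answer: 52/885 ≈ 0.058757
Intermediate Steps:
Y(w) = 16 + 16*w (Y(w) = 16 + 8*(w + w) = 16 + 8*(2*w) = 16 + 16*w)
P = -208 (P = -13*(16 + 16*0) = -13*(16 + 0) = -13*16 = -208)
(P/15)/(4046 - 4282) = (-208/15)/(4046 - 4282) = -208*1/15/(-236) = -208/15*(-1/236) = 52/885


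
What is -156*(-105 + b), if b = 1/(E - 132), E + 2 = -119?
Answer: 4144296/253 ≈ 16381.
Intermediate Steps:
E = -121 (E = -2 - 119 = -121)
b = -1/253 (b = 1/(-121 - 132) = 1/(-253) = -1/253 ≈ -0.0039526)
-156*(-105 + b) = -156*(-105 - 1/253) = -156*(-26566/253) = 4144296/253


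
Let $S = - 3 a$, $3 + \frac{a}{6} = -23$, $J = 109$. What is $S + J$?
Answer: $577$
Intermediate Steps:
$a = -156$ ($a = -18 + 6 \left(-23\right) = -18 - 138 = -156$)
$S = 468$ ($S = \left(-3\right) \left(-156\right) = 468$)
$S + J = 468 + 109 = 577$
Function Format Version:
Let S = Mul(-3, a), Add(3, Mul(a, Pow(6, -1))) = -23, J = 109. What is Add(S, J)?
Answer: 577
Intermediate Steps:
a = -156 (a = Add(-18, Mul(6, -23)) = Add(-18, -138) = -156)
S = 468 (S = Mul(-3, -156) = 468)
Add(S, J) = Add(468, 109) = 577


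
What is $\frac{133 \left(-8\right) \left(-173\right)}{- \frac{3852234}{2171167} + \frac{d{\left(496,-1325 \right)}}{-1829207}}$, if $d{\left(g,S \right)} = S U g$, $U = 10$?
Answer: $\frac{365522250959832484}{3611188062781} \approx 1.0122 \cdot 10^{5}$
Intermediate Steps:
$d{\left(g,S \right)} = 10 S g$ ($d{\left(g,S \right)} = S 10 g = 10 S g$)
$\frac{133 \left(-8\right) \left(-173\right)}{- \frac{3852234}{2171167} + \frac{d{\left(496,-1325 \right)}}{-1829207}} = \frac{133 \left(-8\right) \left(-173\right)}{- \frac{3852234}{2171167} + \frac{10 \left(-1325\right) 496}{-1829207}} = \frac{\left(-1064\right) \left(-173\right)}{\left(-3852234\right) \frac{1}{2171167} - - \frac{6572000}{1829207}} = \frac{184072}{- \frac{3852234}{2171167} + \frac{6572000}{1829207}} = \frac{184072}{\frac{7222376125562}{3971513874569}} = 184072 \cdot \frac{3971513874569}{7222376125562} = \frac{365522250959832484}{3611188062781}$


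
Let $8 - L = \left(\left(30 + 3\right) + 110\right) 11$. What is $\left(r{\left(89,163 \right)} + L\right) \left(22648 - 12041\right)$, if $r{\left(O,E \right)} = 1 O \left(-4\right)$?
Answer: $-20376047$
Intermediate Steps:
$r{\left(O,E \right)} = - 4 O$ ($r{\left(O,E \right)} = O \left(-4\right) = - 4 O$)
$L = -1565$ ($L = 8 - \left(\left(30 + 3\right) + 110\right) 11 = 8 - \left(33 + 110\right) 11 = 8 - 143 \cdot 11 = 8 - 1573 = -1565$)
$\left(r{\left(89,163 \right)} + L\right) \left(22648 - 12041\right) = \left(\left(-4\right) 89 - 1565\right) \left(22648 - 12041\right) = \left(-356 - 1565\right) 10607 = \left(-1921\right) 10607 = -20376047$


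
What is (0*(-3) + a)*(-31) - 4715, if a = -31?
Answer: -3754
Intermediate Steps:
(0*(-3) + a)*(-31) - 4715 = (0*(-3) - 31)*(-31) - 4715 = (0 - 31)*(-31) - 4715 = -31*(-31) - 4715 = 961 - 4715 = -3754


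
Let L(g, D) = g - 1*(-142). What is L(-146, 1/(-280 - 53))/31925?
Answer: -4/31925 ≈ -0.00012529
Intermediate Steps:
L(g, D) = 142 + g (L(g, D) = g + 142 = 142 + g)
L(-146, 1/(-280 - 53))/31925 = (142 - 146)/31925 = -4*1/31925 = -4/31925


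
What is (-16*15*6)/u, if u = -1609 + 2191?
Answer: -240/97 ≈ -2.4742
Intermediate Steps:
u = 582
(-16*15*6)/u = (-16*15*6)/582 = -240*6*(1/582) = -1440*1/582 = -240/97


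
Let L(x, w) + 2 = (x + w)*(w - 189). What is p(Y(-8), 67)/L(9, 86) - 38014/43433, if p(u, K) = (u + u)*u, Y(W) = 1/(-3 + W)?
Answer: -45017292044/51434531291 ≈ -0.87523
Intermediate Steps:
p(u, K) = 2*u² (p(u, K) = (2*u)*u = 2*u²)
L(x, w) = -2 + (-189 + w)*(w + x) (L(x, w) = -2 + (x + w)*(w - 189) = -2 + (w + x)*(-189 + w) = -2 + (-189 + w)*(w + x))
p(Y(-8), 67)/L(9, 86) - 38014/43433 = (2*(1/(-3 - 8))²)/(-2 + 86² - 189*86 - 189*9 + 86*9) - 38014/43433 = (2*(1/(-11))²)/(-2 + 7396 - 16254 - 1701 + 774) - 38014*1/43433 = (2*(-1/11)²)/(-9787) - 38014/43433 = (2*(1/121))*(-1/9787) - 38014/43433 = (2/121)*(-1/9787) - 38014/43433 = -2/1184227 - 38014/43433 = -45017292044/51434531291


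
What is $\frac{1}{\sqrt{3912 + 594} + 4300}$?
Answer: $\frac{2150}{9242747} - \frac{\sqrt{4506}}{18485494} \approx 0.00022898$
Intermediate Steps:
$\frac{1}{\sqrt{3912 + 594} + 4300} = \frac{1}{\sqrt{4506} + 4300} = \frac{1}{4300 + \sqrt{4506}}$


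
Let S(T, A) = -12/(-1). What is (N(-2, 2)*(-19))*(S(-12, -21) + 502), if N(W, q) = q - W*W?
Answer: 19532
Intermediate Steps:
N(W, q) = q - W²
S(T, A) = 12 (S(T, A) = -12*(-1) = 12)
(N(-2, 2)*(-19))*(S(-12, -21) + 502) = ((2 - 1*(-2)²)*(-19))*(12 + 502) = ((2 - 1*4)*(-19))*514 = ((2 - 4)*(-19))*514 = -2*(-19)*514 = 38*514 = 19532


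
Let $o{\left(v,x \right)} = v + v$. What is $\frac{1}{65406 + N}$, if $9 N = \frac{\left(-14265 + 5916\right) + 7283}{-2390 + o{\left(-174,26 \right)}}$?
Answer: $\frac{12321}{805867859} \approx 1.5289 \cdot 10^{-5}$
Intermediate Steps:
$o{\left(v,x \right)} = 2 v$
$N = \frac{533}{12321}$ ($N = \frac{\left(\left(-14265 + 5916\right) + 7283\right) \frac{1}{-2390 + 2 \left(-174\right)}}{9} = \frac{\left(-8349 + 7283\right) \frac{1}{-2390 - 348}}{9} = \frac{\left(-1066\right) \frac{1}{-2738}}{9} = \frac{\left(-1066\right) \left(- \frac{1}{2738}\right)}{9} = \frac{1}{9} \cdot \frac{533}{1369} = \frac{533}{12321} \approx 0.04326$)
$\frac{1}{65406 + N} = \frac{1}{65406 + \frac{533}{12321}} = \frac{1}{\frac{805867859}{12321}} = \frac{12321}{805867859}$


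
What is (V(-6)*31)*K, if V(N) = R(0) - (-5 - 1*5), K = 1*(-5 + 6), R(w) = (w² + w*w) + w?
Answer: 310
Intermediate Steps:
R(w) = w + 2*w² (R(w) = (w² + w²) + w = 2*w² + w = w + 2*w²)
K = 1 (K = 1*1 = 1)
V(N) = 10 (V(N) = 0*(1 + 2*0) - (-5 - 1*5) = 0*(1 + 0) - (-5 - 5) = 0*1 - 1*(-10) = 0 + 10 = 10)
(V(-6)*31)*K = (10*31)*1 = 310*1 = 310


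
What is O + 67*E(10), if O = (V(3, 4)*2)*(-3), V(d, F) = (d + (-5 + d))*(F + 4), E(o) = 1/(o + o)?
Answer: -893/20 ≈ -44.650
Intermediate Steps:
E(o) = 1/(2*o)
V(d, F) = (-5 + 2*d)*(4 + F)
O = -48 (O = ((-20 - 5*4 + 8*3 + 2*4*3)*2)*(-3) = ((-20 - 20 + 24 + 24)*2)*(-3) = (8*2)*(-3) = 16*(-3) = -48)
O + 67*E(10) = -48 + 67*((1/2)/10) = -48 + 67*((1/2)*(1/10)) = -48 + 67*(1/20) = -48 + 67/20 = -893/20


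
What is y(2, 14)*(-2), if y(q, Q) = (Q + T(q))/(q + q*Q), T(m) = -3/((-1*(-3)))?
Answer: -13/15 ≈ -0.86667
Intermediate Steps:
T(m) = -1 (T(m) = -3/3 = -3*⅓ = -1)
y(q, Q) = (-1 + Q)/(q + Q*q) (y(q, Q) = (Q - 1)/(q + q*Q) = (-1 + Q)/(q + Q*q))
y(2, 14)*(-2) = ((-1 + 14)/(2*(1 + 14)))*(-2) = ((½)*13/15)*(-2) = ((½)*(1/15)*13)*(-2) = (13/30)*(-2) = -13/15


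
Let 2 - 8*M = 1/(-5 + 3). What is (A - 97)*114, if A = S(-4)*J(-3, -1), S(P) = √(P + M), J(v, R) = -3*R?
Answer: -11058 + 171*I*√59/2 ≈ -11058.0 + 656.74*I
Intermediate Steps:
M = 5/16 (M = ¼ - 1/(8*(-5 + 3)) = ¼ - ⅛/(-2) = ¼ - ⅛*(-½) = ¼ + 1/16 = 5/16 ≈ 0.31250)
S(P) = √(5/16 + P) (S(P) = √(P + 5/16) = √(5/16 + P))
A = 3*I*√59/4 (A = (√(5 + 16*(-4))/4)*(-3*(-1)) = (√(5 - 64)/4)*3 = (√(-59)/4)*3 = ((I*√59)/4)*3 = (I*√59/4)*3 = 3*I*√59/4 ≈ 5.7609*I)
(A - 97)*114 = (3*I*√59/4 - 97)*114 = (-97 + 3*I*√59/4)*114 = -11058 + 171*I*√59/2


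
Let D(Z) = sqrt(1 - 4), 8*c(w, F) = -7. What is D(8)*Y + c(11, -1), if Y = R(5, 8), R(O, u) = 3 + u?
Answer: -7/8 + 11*I*sqrt(3) ≈ -0.875 + 19.053*I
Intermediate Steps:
c(w, F) = -7/8 (c(w, F) = (1/8)*(-7) = -7/8)
Y = 11 (Y = 3 + 8 = 11)
D(Z) = I*sqrt(3) (D(Z) = sqrt(-3) = I*sqrt(3))
D(8)*Y + c(11, -1) = (I*sqrt(3))*11 - 7/8 = 11*I*sqrt(3) - 7/8 = -7/8 + 11*I*sqrt(3)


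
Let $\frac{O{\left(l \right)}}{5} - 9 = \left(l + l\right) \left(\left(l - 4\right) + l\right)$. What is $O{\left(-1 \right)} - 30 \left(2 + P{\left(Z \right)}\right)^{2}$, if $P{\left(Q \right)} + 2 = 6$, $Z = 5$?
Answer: $-975$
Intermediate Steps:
$P{\left(Q \right)} = 4$ ($P{\left(Q \right)} = -2 + 6 = 4$)
$O{\left(l \right)} = 45 + 10 l \left(-4 + 2 l\right)$ ($O{\left(l \right)} = 45 + 5 \left(l + l\right) \left(\left(l - 4\right) + l\right) = 45 + 5 \cdot 2 l \left(\left(-4 + l\right) + l\right) = 45 + 5 \cdot 2 l \left(-4 + 2 l\right) = 45 + 10 l \left(-4 + 2 l\right)$)
$O{\left(-1 \right)} - 30 \left(2 + P{\left(Z \right)}\right)^{2} = \left(45 - -40 + 20 \left(-1\right)^{2}\right) - 30 \left(2 + 4\right)^{2} = \left(45 + 40 + 20 \cdot 1\right) - 30 \cdot 6^{2} = \left(45 + 40 + 20\right) - 1080 = 105 - 1080 = -975$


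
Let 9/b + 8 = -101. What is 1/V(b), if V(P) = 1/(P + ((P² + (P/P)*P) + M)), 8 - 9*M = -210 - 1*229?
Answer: 1764626/35643 ≈ 49.508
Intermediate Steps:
b = -9/109 (b = 9/(-8 - 101) = 9/(-109) = 9*(-1/109) = -9/109 ≈ -0.082569)
M = 149/3 (M = 8/9 - (-210 - 1*229)/9 = 8/9 - (-210 - 229)/9 = 8/9 - ⅑*(-439) = 8/9 + 439/9 = 149/3 ≈ 49.667)
V(P) = 1/(149/3 + P² + 2*P) (V(P) = 1/(P + ((P² + (P/P)*P) + 149/3)) = 1/(P + ((P² + 1*P) + 149/3)) = 1/(P + ((P² + P) + 149/3)) = 1/(P + ((P + P²) + 149/3)) = 1/(P + (149/3 + P + P²)) = 1/(149/3 + P² + 2*P))
1/V(b) = 1/(3/(149 + 3*(-9/109)² + 6*(-9/109))) = 1/(3/(149 + 3*(81/11881) - 54/109)) = 1/(3/(149 + 243/11881 - 54/109)) = 1/(3/(1764626/11881)) = 1/(3*(11881/1764626)) = 1/(35643/1764626) = 1764626/35643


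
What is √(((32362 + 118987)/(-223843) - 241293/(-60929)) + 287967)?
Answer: √53565209875261781251208269/13638530147 ≈ 536.63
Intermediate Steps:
√(((32362 + 118987)/(-223843) - 241293/(-60929)) + 287967) = √((151349*(-1/223843) - 241293*(-1/60929)) + 287967) = √((-151349/223843 + 241293/60929) + 287967) = √(44790205778/13638530147 + 287967) = √(3927491401046927/13638530147) = √53565209875261781251208269/13638530147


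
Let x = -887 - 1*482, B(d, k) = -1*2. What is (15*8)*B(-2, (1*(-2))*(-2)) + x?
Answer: -1609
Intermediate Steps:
B(d, k) = -2
x = -1369 (x = -887 - 482 = -1369)
(15*8)*B(-2, (1*(-2))*(-2)) + x = (15*8)*(-2) - 1369 = 120*(-2) - 1369 = -240 - 1369 = -1609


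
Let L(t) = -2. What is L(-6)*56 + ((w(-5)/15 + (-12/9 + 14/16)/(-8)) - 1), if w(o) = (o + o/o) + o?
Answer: -109001/960 ≈ -113.54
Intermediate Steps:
w(o) = 1 + 2*o (w(o) = (o + 1) + o = (1 + o) + o = 1 + 2*o)
L(-6)*56 + ((w(-5)/15 + (-12/9 + 14/16)/(-8)) - 1) = -2*56 + (((1 + 2*(-5))/15 + (-12/9 + 14/16)/(-8)) - 1) = -112 + (((1 - 10)*(1/15) + (-12*⅑ + 14*(1/16))*(-⅛)) - 1) = -112 + ((-9*1/15 + (-4/3 + 7/8)*(-⅛)) - 1) = -112 + ((-⅗ - 11/24*(-⅛)) - 1) = -112 + ((-⅗ + 11/192) - 1) = -112 + (-521/960 - 1) = -112 - 1481/960 = -109001/960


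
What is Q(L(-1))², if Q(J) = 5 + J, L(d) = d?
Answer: 16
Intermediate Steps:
Q(L(-1))² = (5 - 1)² = 4² = 16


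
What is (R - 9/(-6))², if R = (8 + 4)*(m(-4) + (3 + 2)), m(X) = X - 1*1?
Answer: 9/4 ≈ 2.2500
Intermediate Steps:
m(X) = -1 + X (m(X) = X - 1 = -1 + X)
R = 0 (R = (8 + 4)*((-1 - 4) + (3 + 2)) = 12*(-5 + 5) = 12*0 = 0)
(R - 9/(-6))² = (0 - 9/(-6))² = (0 - 9*(-⅙))² = (0 + 3/2)² = (3/2)² = 9/4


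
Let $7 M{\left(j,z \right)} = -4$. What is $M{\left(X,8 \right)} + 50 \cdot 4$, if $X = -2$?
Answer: $\frac{1396}{7} \approx 199.43$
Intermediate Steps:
$M{\left(j,z \right)} = - \frac{4}{7}$ ($M{\left(j,z \right)} = \frac{1}{7} \left(-4\right) = - \frac{4}{7}$)
$M{\left(X,8 \right)} + 50 \cdot 4 = - \frac{4}{7} + 50 \cdot 4 = - \frac{4}{7} + 200 = \frac{1396}{7}$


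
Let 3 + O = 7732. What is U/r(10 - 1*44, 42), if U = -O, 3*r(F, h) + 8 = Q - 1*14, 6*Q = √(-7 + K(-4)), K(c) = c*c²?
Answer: 18364104/17495 + 139122*I*√71/17495 ≈ 1049.7 + 67.006*I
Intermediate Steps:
K(c) = c³
Q = I*√71/6 (Q = √(-7 + (-4)³)/6 = √(-7 - 64)/6 = √(-71)/6 = (I*√71)/6 = I*√71/6 ≈ 1.4044*I)
r(F, h) = -22/3 + I*√71/18 (r(F, h) = -8/3 + (I*√71/6 - 1*14)/3 = -8/3 + (I*√71/6 - 14)/3 = -8/3 + (-14 + I*√71/6)/3 = -8/3 + (-14/3 + I*√71/18) = -22/3 + I*√71/18)
O = 7729 (O = -3 + 7732 = 7729)
U = -7729 (U = -1*7729 = -7729)
U/r(10 - 1*44, 42) = -7729/(-22/3 + I*√71/18)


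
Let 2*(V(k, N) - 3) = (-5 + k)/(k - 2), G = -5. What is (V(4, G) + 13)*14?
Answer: 441/2 ≈ 220.50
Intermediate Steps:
V(k, N) = 3 + (-5 + k)/(2*(-2 + k)) (V(k, N) = 3 + ((-5 + k)/(k - 2))/2 = 3 + ((-5 + k)/(-2 + k))/2 = 3 + (-5 + k)/(2*(-2 + k)))
(V(4, G) + 13)*14 = ((-17 + 7*4)/(2*(-2 + 4)) + 13)*14 = ((½)*(-17 + 28)/2 + 13)*14 = ((½)*(½)*11 + 13)*14 = (11/4 + 13)*14 = (63/4)*14 = 441/2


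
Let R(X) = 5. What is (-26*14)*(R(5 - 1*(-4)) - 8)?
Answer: 1092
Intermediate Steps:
(-26*14)*(R(5 - 1*(-4)) - 8) = (-26*14)*(5 - 8) = -364*(-3) = 1092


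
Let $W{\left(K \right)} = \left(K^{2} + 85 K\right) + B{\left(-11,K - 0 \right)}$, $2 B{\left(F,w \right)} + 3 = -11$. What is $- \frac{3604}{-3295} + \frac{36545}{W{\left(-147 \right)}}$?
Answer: $\frac{153237403}{30007565} \approx 5.1066$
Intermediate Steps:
$B{\left(F,w \right)} = -7$ ($B{\left(F,w \right)} = - \frac{3}{2} + \frac{1}{2} \left(-11\right) = - \frac{3}{2} - \frac{11}{2} = -7$)
$W{\left(K \right)} = -7 + K^{2} + 85 K$ ($W{\left(K \right)} = \left(K^{2} + 85 K\right) - 7 = -7 + K^{2} + 85 K$)
$- \frac{3604}{-3295} + \frac{36545}{W{\left(-147 \right)}} = - \frac{3604}{-3295} + \frac{36545}{-7 + \left(-147\right)^{2} + 85 \left(-147\right)} = \left(-3604\right) \left(- \frac{1}{3295}\right) + \frac{36545}{-7 + 21609 - 12495} = \frac{3604}{3295} + \frac{36545}{9107} = \frac{153237403}{30007565}$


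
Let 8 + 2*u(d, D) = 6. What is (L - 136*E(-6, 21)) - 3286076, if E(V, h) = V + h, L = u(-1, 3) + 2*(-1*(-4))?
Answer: -3288109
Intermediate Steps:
u(d, D) = -1 (u(d, D) = -4 + (½)*6 = -4 + 3 = -1)
L = 7 (L = -1 + 2*(-1*(-4)) = -1 + 2*4 = -1 + 8 = 7)
(L - 136*E(-6, 21)) - 3286076 = (7 - 136*(-6 + 21)) - 3286076 = (7 - 136*15) - 3286076 = (7 - 2040) - 3286076 = -2033 - 3286076 = -3288109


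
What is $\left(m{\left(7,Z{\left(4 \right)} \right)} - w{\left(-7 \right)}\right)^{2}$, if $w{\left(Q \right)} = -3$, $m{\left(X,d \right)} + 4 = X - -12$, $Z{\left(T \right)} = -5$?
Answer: $324$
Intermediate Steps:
$m{\left(X,d \right)} = 8 + X$ ($m{\left(X,d \right)} = -4 + \left(X - -12\right) = -4 + \left(X + 12\right) = -4 + \left(12 + X\right) = 8 + X$)
$\left(m{\left(7,Z{\left(4 \right)} \right)} - w{\left(-7 \right)}\right)^{2} = \left(\left(8 + 7\right) - -3\right)^{2} = \left(15 + 3\right)^{2} = 18^{2} = 324$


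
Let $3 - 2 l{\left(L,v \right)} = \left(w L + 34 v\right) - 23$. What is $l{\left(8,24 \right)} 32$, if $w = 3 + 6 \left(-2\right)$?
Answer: $-11488$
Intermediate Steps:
$w = -9$ ($w = 3 - 12 = -9$)
$l{\left(L,v \right)} = 13 - 17 v + \frac{9 L}{2}$ ($l{\left(L,v \right)} = \frac{3}{2} - \frac{\left(- 9 L + 34 v\right) - 23}{2} = \frac{3}{2} - \frac{-23 - 9 L + 34 v}{2} = \frac{3}{2} + \left(\frac{23}{2} - 17 v + \frac{9 L}{2}\right) = 13 - 17 v + \frac{9 L}{2}$)
$l{\left(8,24 \right)} 32 = \left(13 - 408 + \frac{9}{2} \cdot 8\right) 32 = \left(13 - 408 + 36\right) 32 = \left(-359\right) 32 = -11488$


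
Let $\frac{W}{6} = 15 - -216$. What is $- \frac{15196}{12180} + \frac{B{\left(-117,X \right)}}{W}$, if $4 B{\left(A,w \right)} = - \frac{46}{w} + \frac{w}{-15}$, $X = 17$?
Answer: $- \frac{22919}{18360} \approx -1.2483$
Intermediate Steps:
$B{\left(A,w \right)} = - \frac{23}{2 w} - \frac{w}{60}$ ($B{\left(A,w \right)} = \frac{- \frac{46}{w} + \frac{w}{-15}}{4} = \frac{- \frac{46}{w} + w \left(- \frac{1}{15}\right)}{4} = \frac{- \frac{46}{w} - \frac{w}{15}}{4} = - \frac{23}{2 w} - \frac{w}{60}$)
$W = 1386$ ($W = 6 \left(15 - -216\right) = 6 \left(15 + 216\right) = 6 \cdot 231 = 1386$)
$- \frac{15196}{12180} + \frac{B{\left(-117,X \right)}}{W} = - \frac{15196}{12180} + \frac{\frac{1}{60} \cdot \frac{1}{17} \left(-690 - 17^{2}\right)}{1386} = \left(-15196\right) \frac{1}{12180} + \frac{1}{60} \cdot \frac{1}{17} \left(-690 - 289\right) \frac{1}{1386} = - \frac{131}{105} + \frac{1}{60} \cdot \frac{1}{17} \left(-690 - 289\right) \frac{1}{1386} = - \frac{131}{105} + \frac{1}{60} \cdot \frac{1}{17} \left(-979\right) \frac{1}{1386} = - \frac{131}{105} - \frac{89}{128520} = - \frac{22919}{18360}$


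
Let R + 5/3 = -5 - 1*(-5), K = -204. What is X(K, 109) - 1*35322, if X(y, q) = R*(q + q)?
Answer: -107056/3 ≈ -35685.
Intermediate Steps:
R = -5/3 (R = -5/3 + (-5 - 1*(-5)) = -5/3 + (-5 + 5) = -5/3 + 0 = -5/3 ≈ -1.6667)
X(y, q) = -10*q/3 (X(y, q) = -5*(q + q)/3 = -10*q/3)
X(K, 109) - 1*35322 = -10/3*109 - 1*35322 = -1090/3 - 35322 = -107056/3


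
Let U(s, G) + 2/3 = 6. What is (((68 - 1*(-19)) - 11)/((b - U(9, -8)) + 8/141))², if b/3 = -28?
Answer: 797449/1100401 ≈ 0.72469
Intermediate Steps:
b = -84 (b = 3*(-28) = -84)
U(s, G) = 16/3 (U(s, G) = -⅔ + 6 = 16/3)
(((68 - 1*(-19)) - 11)/((b - U(9, -8)) + 8/141))² = (((68 - 1*(-19)) - 11)/((-84 - 1*16/3) + 8/141))² = (((68 + 19) - 11)/((-84 - 16/3) + 8*(1/141)))² = ((87 - 11)/(-268/3 + 8/141))² = (76/(-4196/47))² = (76*(-47/4196))² = (-893/1049)² = 797449/1100401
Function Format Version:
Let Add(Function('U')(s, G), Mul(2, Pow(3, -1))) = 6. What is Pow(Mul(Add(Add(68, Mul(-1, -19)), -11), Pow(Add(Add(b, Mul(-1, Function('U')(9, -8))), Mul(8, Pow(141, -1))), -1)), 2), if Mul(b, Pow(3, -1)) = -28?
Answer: Rational(797449, 1100401) ≈ 0.72469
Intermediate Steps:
b = -84 (b = Mul(3, -28) = -84)
Function('U')(s, G) = Rational(16, 3) (Function('U')(s, G) = Add(Rational(-2, 3), 6) = Rational(16, 3))
Pow(Mul(Add(Add(68, Mul(-1, -19)), -11), Pow(Add(Add(b, Mul(-1, Function('U')(9, -8))), Mul(8, Pow(141, -1))), -1)), 2) = Pow(Mul(Add(Add(68, Mul(-1, -19)), -11), Pow(Add(Add(-84, Mul(-1, Rational(16, 3))), Mul(8, Pow(141, -1))), -1)), 2) = Pow(Mul(Add(Add(68, 19), -11), Pow(Add(Add(-84, Rational(-16, 3)), Mul(8, Rational(1, 141))), -1)), 2) = Pow(Mul(Add(87, -11), Pow(Add(Rational(-268, 3), Rational(8, 141)), -1)), 2) = Pow(Mul(76, Pow(Rational(-4196, 47), -1)), 2) = Pow(Mul(76, Rational(-47, 4196)), 2) = Pow(Rational(-893, 1049), 2) = Rational(797449, 1100401)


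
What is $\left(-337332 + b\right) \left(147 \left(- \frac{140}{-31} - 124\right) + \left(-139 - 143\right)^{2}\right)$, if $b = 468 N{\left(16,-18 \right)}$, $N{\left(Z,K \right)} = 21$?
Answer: $- \frac{629055273024}{31} \approx -2.0292 \cdot 10^{10}$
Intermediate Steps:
$b = 9828$ ($b = 468 \cdot 21 = 9828$)
$\left(-337332 + b\right) \left(147 \left(- \frac{140}{-31} - 124\right) + \left(-139 - 143\right)^{2}\right) = \left(-337332 + 9828\right) \left(147 \left(- \frac{140}{-31} - 124\right) + \left(-139 - 143\right)^{2}\right) = - 327504 \left(147 \left(\left(-140\right) \left(- \frac{1}{31}\right) - 124\right) + \left(-282\right)^{2}\right) = - 327504 \left(147 \left(\frac{140}{31} - 124\right) + 79524\right) = - 327504 \left(147 \left(- \frac{3704}{31}\right) + 79524\right) = - 327504 \left(- \frac{544488}{31} + 79524\right) = \left(-327504\right) \frac{1920756}{31} = - \frac{629055273024}{31}$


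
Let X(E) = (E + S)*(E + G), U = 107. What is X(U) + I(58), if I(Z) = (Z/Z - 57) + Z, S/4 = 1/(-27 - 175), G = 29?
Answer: 1469682/101 ≈ 14551.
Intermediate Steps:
S = -2/101 (S = 4/(-27 - 175) = 4/(-202) = 4*(-1/202) = -2/101 ≈ -0.019802)
I(Z) = -56 + Z (I(Z) = (1 - 57) + Z = -56 + Z)
X(E) = (29 + E)*(-2/101 + E) (X(E) = (E - 2/101)*(E + 29) = (-2/101 + E)*(29 + E) = (29 + E)*(-2/101 + E))
X(U) + I(58) = (-58/101 + 107² + (2927/101)*107) + (-56 + 58) = (-58/101 + 11449 + 313189/101) + 2 = 1469480/101 + 2 = 1469682/101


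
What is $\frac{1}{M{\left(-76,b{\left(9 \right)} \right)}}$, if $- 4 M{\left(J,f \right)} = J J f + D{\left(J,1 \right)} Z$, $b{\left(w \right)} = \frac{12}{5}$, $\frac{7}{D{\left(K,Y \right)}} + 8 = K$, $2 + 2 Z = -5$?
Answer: $- \frac{480}{1663523} \approx -0.00028854$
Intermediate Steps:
$Z = - \frac{7}{2}$ ($Z = -1 + \frac{1}{2} \left(-5\right) = -1 - \frac{5}{2} = - \frac{7}{2} \approx -3.5$)
$D{\left(K,Y \right)} = \frac{7}{-8 + K}$
$b{\left(w \right)} = \frac{12}{5}$ ($b{\left(w \right)} = 12 \cdot \frac{1}{5} = \frac{12}{5}$)
$M{\left(J,f \right)} = \frac{49}{8 \left(-8 + J\right)} - \frac{f J^{2}}{4}$ ($M{\left(J,f \right)} = - \frac{J J f + \frac{7}{-8 + J} \left(- \frac{7}{2}\right)}{4} = - \frac{J^{2} f - \frac{49}{2 \left(-8 + J\right)}}{4} = - \frac{f J^{2} - \frac{49}{2 \left(-8 + J\right)}}{4} = - \frac{- \frac{49}{2 \left(-8 + J\right)} + f J^{2}}{4} = \frac{49}{8 \left(-8 + J\right)} - \frac{f J^{2}}{4}$)
$\frac{1}{M{\left(-76,b{\left(9 \right)} \right)}} = \frac{1}{\frac{1}{8} \frac{1}{-8 - 76} \left(49 - \frac{24 \left(-76\right)^{2} \left(-8 - 76\right)}{5}\right)} = \frac{1}{\frac{1}{8} \frac{1}{-84} \left(49 - \frac{24}{5} \cdot 5776 \left(-84\right)\right)} = \frac{1}{\frac{1}{8} \left(- \frac{1}{84}\right) \left(49 + \frac{11644416}{5}\right)} = \frac{1}{\frac{1}{8} \left(- \frac{1}{84}\right) \frac{11644661}{5}} = \frac{1}{- \frac{1663523}{480}} = - \frac{480}{1663523}$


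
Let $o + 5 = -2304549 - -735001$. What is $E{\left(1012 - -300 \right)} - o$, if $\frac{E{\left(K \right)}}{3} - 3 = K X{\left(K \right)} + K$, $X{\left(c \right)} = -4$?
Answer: $1557754$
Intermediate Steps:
$E{\left(K \right)} = 9 - 9 K$ ($E{\left(K \right)} = 9 + 3 \left(K \left(-4\right) + K\right) = 9 + 3 \left(- 4 K + K\right) = 9 + 3 \left(- 3 K\right) = 9 - 9 K$)
$o = -1569553$ ($o = -5 - 1569548 = -1569553$)
$E{\left(1012 - -300 \right)} - o = \left(9 - 9 \left(1012 - -300\right)\right) - -1569553 = \left(9 - 9 \left(1012 + 300\right)\right) + 1569553 = \left(9 - 11808\right) + 1569553 = -11799 + 1569553 = 1557754$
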